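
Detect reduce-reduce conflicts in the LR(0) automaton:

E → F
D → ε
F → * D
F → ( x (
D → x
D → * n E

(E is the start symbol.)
A reduce-reduce conflict occurs when an LR(0) state has two complete items [A → α .] and [B → β .] — both call for a reduction, and with no lookahead the parser cannot choose between them.

Augment with E' → E and build the canonical LR(0) collection (I0 = CLOSURE({[E' → . E]}), then GOTO on every symbol after a dot until no new states appear). It has 12 states:
  I0: { [E → . F], [E' → . E], [F → . ( x (], [F → . * D] }  — shift
  I1: { [F → ( . x (] }  — shift
  I2: { [D → . * n E], [D → . x], [D → .], [F → * . D] }  — shift, reduce
  I3: { [E' → E .] }  — accept
  I4: { [E → F .] }  — reduce
  I5: { [D → * . n E] }  — shift
  I6: { [F → * D .] }  — reduce
  I7: { [D → x .] }  — reduce
  I8: { [D → * n . E], [E → . F], [F → . ( x (], [F → . * D] }  — shift
  I9: { [D → * n E .] }  — reduce
  I10: { [F → ( x . (] }  — shift
  I11: { [F → ( x ( .] }  — reduce

No state contains more than one complete item.

Answer: No reduce-reduce conflicts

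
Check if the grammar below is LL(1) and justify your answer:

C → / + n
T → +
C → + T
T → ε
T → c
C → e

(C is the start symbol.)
A grammar is LL(1) if for each non-terminal N with multiple productions, the predict sets of those productions are pairwise disjoint, where PREDICT(N → α) = (FIRST(α) \ {ε}) ∪ (FOLLOW(N) if α ⇒* ε).

Relevant sets:
  FOLLOW(T) = { $ }

For C:
  PREDICT(C → '/' '+' n) = { '/' }
  PREDICT(C → '+' T) = { '+' }
  PREDICT(C → e) = { 'e' }
For T:
  PREDICT(T → '+') = { '+' }
  PREDICT(T → ε) = { $ }
  PREDICT(T → c) = { 'c' }

All predict sets are disjoint. The grammar IS LL(1).

Answer: Yes, the grammar is LL(1).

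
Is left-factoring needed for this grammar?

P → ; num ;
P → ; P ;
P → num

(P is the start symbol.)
Left-factoring is needed when two productions for the same non-terminal
share a common prefix on the right-hand side.

Productions for P:
  P → ; num ;
  P → ; P ;
  P → num

Found common prefix ';' in productions for P

Answer: Yes, P has productions with common prefix ';'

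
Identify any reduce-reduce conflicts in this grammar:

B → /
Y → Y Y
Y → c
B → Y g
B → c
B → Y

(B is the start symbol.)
Yes — I4: [B → c .] vs [Y → c .]

A reduce-reduce conflict occurs when an LR(0) state has two complete items [A → α .] and [B → β .] — both call for a reduction, and with no lookahead the parser cannot choose between them.

Augment with B' → B and build the canonical LR(0) collection (I0 = CLOSURE({[B' → . B]}), then GOTO on every symbol after a dot until no new states appear). It has 8 states:
  I0: { [B → . /], [B → . Y g], [B → . Y], [B → . c], [B' → . B], [Y → . Y Y], [Y → . c] }  — shift
  I1: { [B → / .] }  — reduce
  I2: { [B' → B .] }  — accept
  I3: { [B → Y . g], [B → Y .], [Y → . Y Y], [Y → . c], [Y → Y . Y] }  — shift, reduce
  I4: { [B → c .], [Y → c .] }  — 2 reduces
  I5: { [Y → . Y Y], [Y → . c], [Y → Y . Y], [Y → Y Y .] }  — shift, reduce
  I6: { [Y → c .] }  — reduce
  I7: { [B → Y g .] }  — reduce

I4 contains complete items [B → c .], [Y → c .] — reduce-reduce conflict.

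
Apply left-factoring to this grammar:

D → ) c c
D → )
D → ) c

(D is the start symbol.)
D → ) D'
D' → c D''
D'' → c
D'' → ε
D' → ε

Left-factoring transforms A → αβ₁ | αβ₂ into A → αA' and A' → β₁ | β₂
(α is the longest common prefix among the alternatives). Repeat until
no nonterminal has two alternatives with a common prefix.

Round 1: D has alternatives sharing prefix ')'. Introduce D': D → ) D'
  Add: D' → c c
  Add: D' → ε
  Add: D' → c

Round 2: D' has alternatives sharing prefix 'c'. Introduce D'': D' → c D''
  Add: D'' → c
  Add: D'' → ε

No remaining common prefixes — done.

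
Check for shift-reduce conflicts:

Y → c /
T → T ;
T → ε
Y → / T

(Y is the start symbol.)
A shift-reduce conflict occurs when an LR(0) state has both:
  - a complete (reduce) item [A → α .] (dot at the end), and
  - a shift item [B → β . c γ] (dot before a terminal).

Augment with Y' → Y and build the canonical LR(0) collection (I0 = CLOSURE({[Y' → . Y]}), then GOTO on every symbol after a dot until no new states appear). It has 7 states:
  I0: { [Y → . / T], [Y → . c /], [Y' → . Y] }  — shift
  I1: { [T → . T ;], [T → .], [Y → / . T] }  — reduce
  I2: { [Y' → Y .] }  — accept
  I3: { [Y → c . /] }  — shift
  I4: { [Y → c / .] }  — reduce
  I5: { [T → T . ;], [Y → / T .] }  — shift, reduce
  I6: { [T → T ; .] }  — reduce

I5 contains reduce item [Y → / T .] and shift item [T → T . ;] — shift-reduce conflict.

Answer: Yes — I5: [Y → / T .] vs [T → T . ;]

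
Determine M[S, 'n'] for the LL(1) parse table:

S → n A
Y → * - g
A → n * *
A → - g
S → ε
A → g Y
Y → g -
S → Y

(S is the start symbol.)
To find M[S, 'n'], we find productions for S where 'n' is in the predict set (PREDICT(N → α) = (FIRST(α) \ {ε}) ∪ (FOLLOW(N) if α ⇒* ε)).

Relevant sets:
  FIRST(Y) = { '*', 'g' }
  FOLLOW(S) = { $ }

S → n A: PREDICT = { 'n' }
  'n' is in predict set, so this production goes in M[S, 'n']
S → ε: PREDICT = { $ }
S → Y: PREDICT = { '*', 'g' }

M[S, 'n'] = S → n A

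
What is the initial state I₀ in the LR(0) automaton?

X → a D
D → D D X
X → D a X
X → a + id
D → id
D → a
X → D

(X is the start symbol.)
{ [D → . D D X], [D → . a], [D → . id], [X → . D a X], [X → . D], [X → . a + id], [X → . a D], [X' → . X] }

First, augment the grammar with X' → X
I₀ = CLOSURE({ [X' → . X] }):
  [X' → . X] has the dot before X: add [X → . a D], [X → . D a X], [X → . a + id], [X → . D]
  [X → . D a X] has the dot before D: add [D → . D D X], [D → . id], [D → . a]
No further items can be added.

I₀ = { [D → . D D X], [D → . a], [D → . id], [X → . D a X], [X → . D], [X → . a + id], [X → . a D], [X' → . X] }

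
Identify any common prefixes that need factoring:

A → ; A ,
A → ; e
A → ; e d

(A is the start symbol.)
Left-factoring is needed when two productions for the same non-terminal
share a common prefix on the right-hand side.

Productions for A:
  A → ; A ,
  A → ; e
  A → ; e d

Found common prefix ';' in productions for A

Answer: Yes, A has productions with common prefix ';'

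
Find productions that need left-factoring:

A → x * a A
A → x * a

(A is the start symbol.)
Left-factoring is needed when two productions for the same non-terminal
share a common prefix on the right-hand side.

Productions for A:
  A → x * a A
  A → x * a

Found common prefix 'x * a' in productions for A

Answer: Yes, A has productions with common prefix 'x * a'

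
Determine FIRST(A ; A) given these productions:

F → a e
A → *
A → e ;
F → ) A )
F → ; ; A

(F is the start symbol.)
FIRST sets of the non-terminals involved (from the grammar, by fixed-point iteration):
  FIRST(A) = { '*', 'e' }

To compute FIRST(A ; A), process the symbols left to right:
Symbol A is a non-terminal. Add FIRST(A) \ {ε} = { '*', 'e' }
A is not nullable (ε ∉ FIRST(A)), so stop here.
FIRST(A ; A) = { '*', 'e' }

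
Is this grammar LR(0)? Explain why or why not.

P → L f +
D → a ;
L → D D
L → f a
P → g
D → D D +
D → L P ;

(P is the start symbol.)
A grammar is LR(0) if no state in the canonical LR(0) collection has:
  - both a shift item (dot before a terminal) and a complete item (shift-reduce conflict), or
  - two or more complete items (reduce-reduce conflict; the accept item [P' → P .] counts as a complete item here).

Augment with P' → P and build the canonical LR(0) collection (I0 = CLOSURE({[P' → . P]}), then GOTO on every symbol after a dot until no new states appear). It has 16 states:
  I0: { [D → . D D +], [D → . L P ;], [D → . a ;], [L → . D D], [L → . f a], [P → . L f +], [P → . g], [P' → . P] }  — shift
  I1: { [D → . D D +], [D → . L P ;], [D → . a ;], [D → D . D +], [L → . D D], [L → . f a], [L → D . D] }  — shift
  I2: { [D → . D D +], [D → . L P ;], [D → . a ;], [D → L . P ;], [L → . D D], [L → . f a], [P → . L f +], [P → . g], [P → L . f +] }  — shift
  I3: { [P' → P .] }  — accept
  I4: { [D → a . ;] }  — shift
  I5: { [L → f . a] }  — shift
  I6: { [P → g .] }  — reduce
  I7: { [L → f a .] }  — reduce
  I8: { [D → a ; .] }  — reduce
  I9: { [D → L P . ;] }  — shift
  I10: { [L → f . a], [P → L f . +] }  — shift
  I11: { [P → L f + .] }  — reduce
  I12: { [D → L P ; .] }  — reduce
  I13: { [D → . D D +], [D → . L P ;], [D → . a ;], [D → D . D +], [D → D D . +], [L → . D D], [L → . f a], [L → D . D], [L → D D .] }  — shift, reduce
  I14: { [D → . D D +], [D → . L P ;], [D → . a ;], [D → L . P ;], [L → . D D], [L → . f a], [P → . L f +], [P → . g] }  — shift
  I15: { [D → D D + .] }  — reduce

Conflict in state I13:
  Shift-reduce conflict between [L → D D .] and [D → D D . +]
So the grammar is NOT LR(0).

Answer: No. Shift-reduce conflict between [L → D D .] and [D → D D . +]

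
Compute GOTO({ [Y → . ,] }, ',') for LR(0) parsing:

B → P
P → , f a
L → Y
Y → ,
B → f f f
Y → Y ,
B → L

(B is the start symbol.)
GOTO(I, ',') = CLOSURE({ [A → αX.β] : [A → α.Xβ] ∈ I, X = ',' })

Items with dot before ',', with the dot advanced:
  [Y → . ,] → [Y → , .]
Closure adds nothing (no advanced item has the dot before a non-terminal).

GOTO = { [Y → , .] }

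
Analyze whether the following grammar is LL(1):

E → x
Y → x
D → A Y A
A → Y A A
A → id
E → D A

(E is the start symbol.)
No. Predict set conflict for E: { 'x' }

Relevant sets:
  FIRST(D) = { 'id', 'x' }
  FIRST(Y) = { 'x' }

For E:
  PREDICT(E → x) = { 'x' }
  PREDICT(E → D A) = { 'id', 'x' }
For A:
  PREDICT(A → Y A A) = { 'x' }
  PREDICT(A → id) = { 'id' }
Y, D have a single production, so nothing to check there.

Conflict found: Predict set conflict for E: { 'x' }
The grammar is NOT LL(1).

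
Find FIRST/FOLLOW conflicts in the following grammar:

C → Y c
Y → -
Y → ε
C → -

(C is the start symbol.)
A FIRST/FOLLOW conflict occurs when a non-terminal N has a nullable alternative N → β (β ⇒* ε) and another alternative N → α with FIRST(α) ∩ FOLLOW(N) ≠ ∅: on such a lookahead the parser cannot decide between expanding α and letting N vanish via β.

Nullable non-terminals: Y.

Y: nullable alternative(s) Y → ε; FOLLOW(Y) = { 'c' }
  Y → -: FIRST \ {ε} = { '-' } — disjoint from FOLLOW(Y)
  Y → ε: FIRST \ {ε} = { } — this is the only nullable alternative, skip

C has no nullable alternative, so no FIRST/FOLLOW check is needed there.

No FIRST/FOLLOW conflicts found.

Answer: No FIRST/FOLLOW conflicts.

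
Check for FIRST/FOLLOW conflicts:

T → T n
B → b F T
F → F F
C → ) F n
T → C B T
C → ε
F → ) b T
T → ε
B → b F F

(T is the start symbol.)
A FIRST/FOLLOW conflict occurs when a non-terminal N has a nullable alternative N → β (β ⇒* ε) and another alternative N → α with FIRST(α) ∩ FOLLOW(N) ≠ ∅: on such a lookahead the parser cannot decide between expanding α and letting N vanish via β.

Nullable non-terminals: C, T.
FIRST sets used below: FIRST(T) = { ')', 'b', 'n', ε }, FIRST(C) = { ')', ε }, FIRST(B) = { 'b' }

C: nullable alternative(s) C → ε; FOLLOW(C) = { 'b' }
  C → ) F n: FIRST \ {ε} = { ')' } — disjoint from FOLLOW(C)
  C → ε: FIRST \ {ε} = { } — this is the only nullable alternative, skip

T: nullable alternative(s) T → ε; FOLLOW(T) = { $, ')', 'b', 'n' }
  T → T n: FIRST \ {ε} = { ')', 'b', 'n' } — overlaps FOLLOW(T) on { ')', 'b', 'n' }: CONFLICT
  T → C B T: FIRST \ {ε} = { ')', 'b' } — overlaps FOLLOW(T) on { ')', 'b' }: CONFLICT
  T → ε: FIRST \ {ε} = { } — this is the only nullable alternative, skip

B, F have no nullable alternative, so no FIRST/FOLLOW check is needed there.

So the grammar has 2 FIRST/FOLLOW conflicts (marked CONFLICT above).

Answer: Yes. T → T n with FOLLOW(T) on { ')', 'b', 'n' }; T → C B T with FOLLOW(T) on { ')', 'b' }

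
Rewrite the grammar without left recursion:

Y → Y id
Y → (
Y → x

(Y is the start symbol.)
Y → ( Y'
Y → x Y'
Y' → id Y'
Y' → ε

Y is directly left-recursive. The standard transformation for
  A → A α₁ | ... | A α_m | β₁ | ... | β_n
is
  A  → β₁ A' | ... | β_n A'
  A' → α₁ A' | ... | α_m A' | ε

Y → ( becomes Y → ( Y'
Y → x becomes Y → x Y'
Y → Y id becomes Y' → id Y'
Add Y' → ε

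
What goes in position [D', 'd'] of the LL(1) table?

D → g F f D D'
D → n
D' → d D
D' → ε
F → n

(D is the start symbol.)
To find M[D', 'd'], we find productions for D' where 'd' is in the predict set (PREDICT(N → α) = (FIRST(α) \ {ε}) ∪ (FOLLOW(N) if α ⇒* ε)).

Relevant sets:
  FOLLOW(D') = { $, 'd' }

D' → d D: PREDICT = { 'd' }
  'd' is in predict set, so this production goes in M[D', 'd']
D' → ε: PREDICT = { $, 'd' }
  'd' is in predict set, so this production goes in M[D', 'd']

M[D', 'd'] = D' → d D, D' → ε  (a multiply-defined cell — the grammar is not LL(1))

Answer: D' → d D, D' → ε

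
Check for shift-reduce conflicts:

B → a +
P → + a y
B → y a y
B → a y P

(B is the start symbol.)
A shift-reduce conflict occurs when an LR(0) state has both:
  - a complete (reduce) item [A → α .] (dot at the end), and
  - a shift item [B → β . c γ] (dot before a terminal).

Augment with B' → B and build the canonical LR(0) collection (I0 = CLOSURE({[B' → . B]}), then GOTO on every symbol after a dot until no new states appear). It has 12 states:
  I0: { [B → . a +], [B → . a y P], [B → . y a y], [B' → . B] }  — shift
  I1: { [B' → B .] }  — accept
  I2: { [B → a . +], [B → a . y P] }  — shift
  I3: { [B → y . a y] }  — shift
  I4: { [B → y a . y] }  — shift
  I5: { [B → y a y .] }  — reduce
  I6: { [B → a + .] }  — reduce
  I7: { [B → a y . P], [P → . + a y] }  — shift
  I8: { [P → + . a y] }  — shift
  I9: { [B → a y P .] }  — reduce
  I10: { [P → + a . y] }  — shift
  I11: { [P → + a y .] }  — reduce

No state contains both a complete item and a shift item.

Answer: No shift-reduce conflicts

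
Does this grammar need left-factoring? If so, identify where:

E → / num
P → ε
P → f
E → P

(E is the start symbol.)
No, left-factoring is not needed

Left-factoring is needed when two productions for the same non-terminal
share a common prefix on the right-hand side.

Productions for E:
  E → / num
  E → P
Productions for P:
  P → ε
  P → f

No common prefixes found.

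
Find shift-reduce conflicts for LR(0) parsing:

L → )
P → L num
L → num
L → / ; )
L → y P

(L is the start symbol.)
Augment with L' → L and build the canonical LR(0) collection (I0 = CLOSURE({[L' → . L]}), then GOTO on every symbol after a dot until no new states appear). It has 11 states:
  I0: { [L → . )], [L → . / ; )], [L → . num], [L → . y P], [L' → . L] }  — shift
  I1: { [L → ) .] }  — reduce
  I2: { [L → / . ; )] }  — shift
  I3: { [L' → L .] }  — accept
  I4: { [L → num .] }  — reduce
  I5: { [L → . )], [L → . / ; )], [L → . num], [L → . y P], [L → y . P], [P → . L num] }  — shift
  I6: { [P → L . num] }  — shift
  I7: { [L → y P .] }  — reduce
  I8: { [P → L num .] }  — reduce
  I9: { [L → / ; . )] }  — shift
  I10: { [L → / ; ) .] }  — reduce

No state contains both a complete item and a shift item.

Answer: No shift-reduce conflicts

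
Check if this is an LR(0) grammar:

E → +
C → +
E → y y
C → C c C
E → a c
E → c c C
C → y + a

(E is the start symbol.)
Augment with E' → E and build the canonical LR(0) collection (I0 = CLOSURE({[E' → . E]}), then GOTO on every symbol after a dot until no new states appear). It has 16 states:
  I0: { [E → . +], [E → . a c], [E → . c c C], [E → . y y], [E' → . E] }  — shift
  I1: { [E → + .] }  — reduce
  I2: { [E' → E .] }  — accept
  I3: { [E → a . c] }  — shift
  I4: { [E → c . c C] }  — shift
  I5: { [E → y . y] }  — shift
  I6: { [E → y y .] }  — reduce
  I7: { [C → . +], [C → . C c C], [C → . y + a], [E → c c . C] }  — shift
  I8: { [C → + .] }  — reduce
  I9: { [C → C . c C], [E → c c C .] }  — shift, reduce
  I10: { [C → y . + a] }  — shift
  I11: { [C → y + . a] }  — shift
  I12: { [C → y + a .] }  — reduce
  I13: { [C → . +], [C → . C c C], [C → . y + a], [C → C c . C] }  — shift
  I14: { [C → C . c C], [C → C c C .] }  — shift, reduce
  I15: { [E → a c .] }  — reduce

Conflict in state I9:
  Shift-reduce conflict between [E → c c C .] and [C → C . c C]
So the grammar is NOT LR(0).

Answer: No. Shift-reduce conflict between [E → c c C .] and [C → C . c C]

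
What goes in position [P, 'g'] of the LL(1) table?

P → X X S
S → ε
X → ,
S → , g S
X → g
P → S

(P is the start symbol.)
P → X X S

To find M[P, 'g'], we find productions for P where 'g' is in the predict set (PREDICT(N → α) = (FIRST(α) \ {ε}) ∪ (FOLLOW(N) if α ⇒* ε)).

Relevant sets:
  FIRST(X) = { ',', 'g' }
  FIRST(S) = { ',', ε }
  FOLLOW(P) = { $ }

P → X X S: PREDICT = { ',', 'g' }
  'g' is in predict set, so this production goes in M[P, 'g']
P → S: PREDICT = { $, ',' }

M[P, 'g'] = P → X X S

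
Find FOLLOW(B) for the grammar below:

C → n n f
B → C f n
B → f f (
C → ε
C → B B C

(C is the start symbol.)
To compute FOLLOW(B), find every occurrence of B on a right-hand side N → α B β: add FIRST(β) \ {ε}, and if β is empty or nullable also add FOLLOW(N). Iterate to a fixed point.

In C → B B C: B is followed by B C, add FIRST(B C) \ {ε} = { 'f', 'n' }
In C → B B C: B is followed by C, add FIRST(C) \ {ε} = { 'f', 'n' }
  C is nullable, so also add FOLLOW(C)

The FOLLOW sets referred to above (computed the same way, to a fixed point):
  FOLLOW(C) = { $, 'f' }

Taking the union: FOLLOW(B) = { $, 'f', 'n' }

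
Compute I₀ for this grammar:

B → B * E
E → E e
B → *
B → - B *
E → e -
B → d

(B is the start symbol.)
First, augment the grammar with B' → B
I₀ = CLOSURE({ [B' → . B] }):
  [B' → . B] has the dot before B: add [B → . B * E], [B → . *], [B → . - B *], [B → . d]
No further items can be added.

I₀ = { [B → . *], [B → . - B *], [B → . B * E], [B → . d], [B' → . B] }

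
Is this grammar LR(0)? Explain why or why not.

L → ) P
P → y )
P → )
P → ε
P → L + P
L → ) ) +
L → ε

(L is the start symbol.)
A grammar is LR(0) if no state in the canonical LR(0) collection has:
  - both a shift item (dot before a terminal) and a complete item (shift-reduce conflict), or
  - two or more complete items (reduce-reduce conflict; the accept item [L' → L .] counts as a complete item here).

Augment with L' → L and build the canonical LR(0) collection (I0 = CLOSURE({[L' → . L]}), then GOTO on every symbol after a dot until no new states appear). It has 12 states:
  I0: { [L → . ) ) +], [L → . ) P], [L → .], [L' → . L] }  — shift, reduce
  I1: { [L → ) . ) +], [L → ) . P], [L → . ) ) +], [L → . ) P], [L → .], [P → . )], [P → . L + P], [P → . y )], [P → .] }  — shift, 2 reduces
  I2: { [L' → L .] }  — accept
  I3: { [L → ) ) . +], [L → ) . ) +], [L → ) . P], [L → . ) ) +], [L → . ) P], [L → .], [P → ) .], [P → . )], [P → . L + P], [P → . y )], [P → .] }  — shift, 3 reduces
  I4: { [P → L . + P] }  — shift
  I5: { [L → ) P .] }  — reduce
  I6: { [P → y . )] }  — shift
  I7: { [P → y ) .] }  — reduce
  I8: { [L → . ) ) +], [L → . ) P], [L → .], [P → . )], [P → . L + P], [P → . y )], [P → .], [P → L + . P] }  — shift, 2 reduces
  I9: { [L → ) . ) +], [L → ) . P], [L → . ) ) +], [L → . ) P], [L → .], [P → ) .], [P → . )], [P → . L + P], [P → . y )], [P → .] }  — shift, 3 reduces
  I10: { [P → L + P .] }  — reduce
  I11: { [L → ) ) + .] }  — reduce

Conflict in state I0:
  Shift-reduce conflict between [L → .] and [L → . ) ) +]
So the grammar is NOT LR(0).

Answer: No. Shift-reduce conflict between [L → .] and [L → . ) ) +]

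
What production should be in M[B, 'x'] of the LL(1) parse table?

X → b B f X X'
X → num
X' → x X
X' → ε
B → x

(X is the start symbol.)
To find M[B, 'x'], we find productions for B where 'x' is in the predict set (PREDICT(N → α) = (FIRST(α) \ {ε}) ∪ (FOLLOW(N) if α ⇒* ε)).

B → x: PREDICT = { 'x' }
  'x' is in predict set, so this production goes in M[B, 'x']

M[B, 'x'] = B → x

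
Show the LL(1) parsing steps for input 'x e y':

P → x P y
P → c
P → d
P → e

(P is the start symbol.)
LL(1) parsing maintains a stack (initially the start symbol over $) and the input. At each step: if the stack top is a terminal, match it against the current input token; if it is a non-terminal N, replace it with the RHS of M[N, lookahead] (the unique production whose predict set contains the lookahead).

Stack is shown with the top on the left.

Stack    Input    Action
------------------------
P $      x e y $  output P → x P y
x P y $  x e y $  match 'x'
P y $    e y $    output P → e
e y $    e y $    match 'e'
y $      y $      match 'y'
$        $        accept

The string is accepted.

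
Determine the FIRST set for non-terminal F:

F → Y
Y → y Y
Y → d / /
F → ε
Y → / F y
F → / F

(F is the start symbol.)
{ '/', 'd', 'y', ε }

FIRST sets of the other non-terminals involved (by the same procedure, iterated to a fixed point):
  FIRST(Y) = { '/', 'd', 'y' }

From F → Y:
  - Y is a non-terminal: add FIRST(Y) \ {ε} = { '/', 'd', 'y' }
    Y is not nullable, so stop
From F → ε:
  - ε-production, so ε ∈ FIRST(F)
From F → / F:
  - '/' is a terminal: add '/' and stop

Collecting: FIRST(F) = { '/', 'd', 'y', ε }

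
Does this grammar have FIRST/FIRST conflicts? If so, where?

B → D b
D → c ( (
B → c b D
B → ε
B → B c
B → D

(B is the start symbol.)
Yes. B → D b / B → c b D on { 'c' }; B → D b / B → B c on { 'c' }; B → D b / B → D on { 'c' }; B → c b D / B → B c on { 'c' }; B → c b D / B → D on { 'c' }; B → B c / B → D on { 'c' }

A FIRST/FIRST conflict occurs when two productions N → α and N → β for the same non-terminal have FIRST(α) ∩ FIRST(β) ≠ ∅ (with ε ∈ FIRST of a nullable right-hand side, so two nullable alternatives also conflict).

FIRST sets of the non-terminals at (or reachable through a nullable prefix from) the front of some alternative:
  FIRST(D) = { 'c' }
  FIRST(B) = { 'c', ε }

Productions for B:
  B → D b: FIRST = { 'c' }
  B → c b D: FIRST = { 'c' }
  B → ε: FIRST = { ε }
  B → B c: FIRST = { 'c' }
  B → D: FIRST = { 'c' }
D has only one production, so no FIRST/FIRST conflict is possible there.

Conflict for B: B → D b and B → c b D
  Overlap: { 'c' }
Conflict for B: B → D b and B → B c
  Overlap: { 'c' }
Conflict for B: B → D b and B → D
  Overlap: { 'c' }
Conflict for B: B → c b D and B → B c
  Overlap: { 'c' }
Conflict for B: B → c b D and B → D
  Overlap: { 'c' }
Conflict for B: B → B c and B → D
  Overlap: { 'c' }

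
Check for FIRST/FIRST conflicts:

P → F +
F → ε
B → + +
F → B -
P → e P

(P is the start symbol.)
FIRST sets of the non-terminals at (or reachable through a nullable prefix from) the front of some alternative:
  FIRST(F) = { '+', ε }
  FIRST(B) = { '+' }

Productions for P:
  P → F +: FIRST = { '+' }
  P → e P: FIRST = { 'e' }
Productions for F:
  F → ε: FIRST = { ε }
  F → B -: FIRST = { '+' }
B has only one production, so no FIRST/FIRST conflict is possible there.

All alternatives of each non-terminal have pairwise disjoint FIRST sets.

Answer: No FIRST/FIRST conflicts.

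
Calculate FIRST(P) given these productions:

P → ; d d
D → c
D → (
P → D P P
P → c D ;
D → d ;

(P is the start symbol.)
To compute FIRST(P), examine every production with P on the left-hand side, reading each right-hand side left to right until a non-nullable symbol is reached.

FIRST sets of the other non-terminals involved (by the same procedure, iterated to a fixed point):
  FIRST(D) = { '(', 'c', 'd' }

From P → ; d d:
  - ';' is a terminal: add ';' and stop
From P → D P P:
  - D is a non-terminal: add FIRST(D) \ {ε} = { '(', 'c', 'd' }
    D is not nullable, so stop
From P → c D ;:
  - c is a terminal: add 'c' and stop

Collecting: FIRST(P) = { '(', ';', 'c', 'd' }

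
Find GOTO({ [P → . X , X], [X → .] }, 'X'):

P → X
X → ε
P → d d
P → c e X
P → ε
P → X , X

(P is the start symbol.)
GOTO(I, 'X') = CLOSURE({ [A → αX.β] : [A → α.Xβ] ∈ I, X = 'X' })

Items with dot before 'X', with the dot advanced:
  [P → . X , X] → [P → X . , X]
Closure adds nothing (no advanced item has the dot before a non-terminal).

GOTO = { [P → X . , X] }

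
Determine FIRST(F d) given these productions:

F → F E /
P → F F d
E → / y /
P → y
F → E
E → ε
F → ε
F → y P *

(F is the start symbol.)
FIRST sets of the non-terminals involved (from the grammar, by fixed-point iteration):
  FIRST(F) = { '/', 'y', ε }

To compute FIRST(F d), process the symbols left to right:
Symbol F is a non-terminal. Add FIRST(F) \ {ε} = { '/', 'y' }
F is nullable (ε ∈ FIRST(F)), continue to the next symbol.
Symbol d is a terminal. Add 'd' and stop.
FIRST(F d) = { '/', 'd', 'y' }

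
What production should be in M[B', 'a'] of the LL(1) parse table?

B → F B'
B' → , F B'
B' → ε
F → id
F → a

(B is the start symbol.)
To find M[B', 'a'], we find productions for B' where 'a' is in the predict set (PREDICT(N → α) = (FIRST(α) \ {ε}) ∪ (FOLLOW(N) if α ⇒* ε)).

Relevant sets:
  FOLLOW(B') = { $ }

B' → , F B': PREDICT = { ',' }
B' → ε: PREDICT = { $ }

M[B', 'a'] is empty (no production applies)

Answer: Empty (error entry)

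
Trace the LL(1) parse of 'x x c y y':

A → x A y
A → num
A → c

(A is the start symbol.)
LL(1) parsing maintains a stack (initially the start symbol over $) and the input. At each step: if the stack top is a terminal, match it against the current input token; if it is a non-terminal N, replace it with the RHS of M[N, lookahead] (the unique production whose predict set contains the lookahead).

Stack is shown with the top on the left.

Stack      Input        Action
------------------------------
A $        x x c y y $  output A → x A y
x A y $    x x c y y $  match 'x'
A y $      x c y y $    output A → x A y
x A y y $  x c y y $    match 'x'
A y y $    c y y $      output A → c
c y y $    c y y $      match 'c'
y y $      y y $        match 'y'
y $        y $          match 'y'
$          $            accept

The string is accepted.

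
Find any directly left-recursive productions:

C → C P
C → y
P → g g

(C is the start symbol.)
Yes, C is left-recursive

Direct left recursion occurs when N → N α for some non-terminal N (the right-hand side begins with the left-hand side itself).

C → C P: LEFT RECURSIVE (starts with C)
C → y: starts with y
P → g g: starts with g

The grammar has direct left recursion on: C.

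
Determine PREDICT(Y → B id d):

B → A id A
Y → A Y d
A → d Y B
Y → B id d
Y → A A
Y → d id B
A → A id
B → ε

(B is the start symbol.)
PREDICT(Y → B id d) = (FIRST(RHS) \ {ε}) ∪ (FOLLOW(Y) if ε ∈ FIRST(RHS), i.e. RHS ⇒* ε)
FIRST(B) = { 'd', ε }
FIRST(B id d) = { 'd', 'id' }
ε ∉ FIRST(B id d), so FOLLOW(Y) is not added.
PREDICT(Y → B id d) = { 'd', 'id' }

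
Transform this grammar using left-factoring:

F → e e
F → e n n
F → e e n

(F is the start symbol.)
F → e F'
F' → e F''
F'' → ε
F'' → n
F' → n n

Left-factoring transforms A → αβ₁ | αβ₂ into A → αA' and A' → β₁ | β₂
(α is the longest common prefix among the alternatives). Repeat until
no nonterminal has two alternatives with a common prefix.

Round 1: F has alternatives sharing prefix 'e'. Introduce F': F → e F'
  Add: F' → e
  Add: F' → n n
  Add: F' → e n

Round 2: F' has alternatives sharing prefix 'e'. Introduce F'': F' → e F''
  Add: F'' → ε
  Add: F'' → n

No remaining common prefixes — done.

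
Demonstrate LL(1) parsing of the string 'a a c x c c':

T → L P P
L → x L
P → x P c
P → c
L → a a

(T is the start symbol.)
LL(1) parsing maintains a stack (initially the start symbol over $) and the input. At each step: if the stack top is a terminal, match it against the current input token; if it is a non-terminal N, replace it with the RHS of M[N, lookahead] (the unique production whose predict set contains the lookahead).

Stack is shown with the top on the left.

Stack      Input          Action
--------------------------------
T $        a a c x c c $  output T → L P P
L P P $    a a c x c c $  output L → a a
a a P P $  a a c x c c $  match 'a'
a P P $    a c x c c $    match 'a'
P P $      c x c c $      output P → c
c P $      c x c c $      match 'c'
P $        x c c $        output P → x P c
x P c $    x c c $        match 'x'
P c $      c c $          output P → c
c c $      c c $          match 'c'
c $        c $            match 'c'
$          $              accept

The string is accepted.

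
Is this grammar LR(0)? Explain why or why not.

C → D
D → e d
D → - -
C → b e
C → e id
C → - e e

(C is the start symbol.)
A grammar is LR(0) if no state in the canonical LR(0) collection has:
  - both a shift item (dot before a terminal) and a complete item (shift-reduce conflict), or
  - two or more complete items (reduce-reduce conflict; the accept item [C' → C .] counts as a complete item here).

Augment with C' → C and build the canonical LR(0) collection (I0 = CLOSURE({[C' → . C]}), then GOTO on every symbol after a dot until no new states appear). It has 12 states:
  I0: { [C → . - e e], [C → . D], [C → . b e], [C → . e id], [C' → . C], [D → . - -], [D → . e d] }  — shift
  I1: { [C → - . e e], [D → - . -] }  — shift
  I2: { [C' → C .] }  — accept
  I3: { [C → D .] }  — reduce
  I4: { [C → b . e] }  — shift
  I5: { [C → e . id], [D → e . d] }  — shift
  I6: { [D → e d .] }  — reduce
  I7: { [C → e id .] }  — reduce
  I8: { [C → b e .] }  — reduce
  I9: { [D → - - .] }  — reduce
  I10: { [C → - e . e] }  — shift
  I11: { [C → - e e .] }  — reduce

Every state is either a pure shift/goto state or contains exactly one complete item and nothing to shift — no conflicts. The grammar is LR(0).

Answer: Yes, the grammar is LR(0)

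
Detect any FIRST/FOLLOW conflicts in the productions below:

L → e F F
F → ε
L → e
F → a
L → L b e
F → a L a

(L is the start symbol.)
Nullable non-terminals: F.

F: nullable alternative(s) F → ε; FOLLOW(F) = { $, 'a', 'b' }
  F → ε: FIRST \ {ε} = { } — this is the only nullable alternative, skip
  F → a: FIRST \ {ε} = { 'a' } — overlaps FOLLOW(F) on { 'a' }: CONFLICT
  F → a L a: FIRST \ {ε} = { 'a' } — overlaps FOLLOW(F) on { 'a' }: CONFLICT

L has no nullable alternative, so no FIRST/FOLLOW check is needed there.

So the grammar has 2 FIRST/FOLLOW conflicts (marked CONFLICT above).

Answer: Yes. F → a with FOLLOW(F) on { 'a' }; F → a L a with FOLLOW(F) on { 'a' }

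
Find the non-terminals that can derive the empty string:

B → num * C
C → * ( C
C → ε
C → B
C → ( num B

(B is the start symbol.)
{ 'C' }

ε-productions: C → ε
So C is immediately nullable.
No further non-terminal can be added: every production for the remaining non-terminals contains a terminal or a non-nullable non-terminal.
Nullable = { 'C' }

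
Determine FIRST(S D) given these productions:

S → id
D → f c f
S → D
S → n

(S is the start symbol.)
{ 'f', 'id', 'n' }

FIRST sets of the non-terminals involved (from the grammar, by fixed-point iteration):
  FIRST(S) = { 'f', 'id', 'n' }

To compute FIRST(S D), process the symbols left to right:
Symbol S is a non-terminal. Add FIRST(S) \ {ε} = { 'f', 'id', 'n' }
S is not nullable (ε ∉ FIRST(S)), so stop here.
FIRST(S D) = { 'f', 'id', 'n' }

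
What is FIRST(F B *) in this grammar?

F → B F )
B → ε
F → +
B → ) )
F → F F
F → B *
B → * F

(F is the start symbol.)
FIRST sets of the non-terminals involved (from the grammar, by fixed-point iteration):
  FIRST(F) = { ')', '*', '+' }

To compute FIRST(F B *), process the symbols left to right:
Symbol F is a non-terminal. Add FIRST(F) \ {ε} = { ')', '*', '+' }
F is not nullable (ε ∉ FIRST(F)), so stop here.
FIRST(F B *) = { ')', '*', '+' }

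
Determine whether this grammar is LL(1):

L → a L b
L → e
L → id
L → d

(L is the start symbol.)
Yes, the grammar is LL(1).

A grammar is LL(1) if for each non-terminal N with multiple productions, the predict sets of those productions are pairwise disjoint, where PREDICT(N → α) = (FIRST(α) \ {ε}) ∪ (FOLLOW(N) if α ⇒* ε).

For L:
  PREDICT(L → a L b) = { 'a' }
  PREDICT(L → e) = { 'e' }
  PREDICT(L → id) = { 'id' }
  PREDICT(L → d) = { 'd' }

All predict sets are disjoint. The grammar IS LL(1).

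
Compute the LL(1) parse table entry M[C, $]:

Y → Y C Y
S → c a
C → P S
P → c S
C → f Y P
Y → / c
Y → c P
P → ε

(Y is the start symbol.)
To find M[C, $], we find productions for C where $ is in the predict set (PREDICT(N → α) = (FIRST(α) \ {ε}) ∪ (FOLLOW(N) if α ⇒* ε)).

Relevant sets:
  FIRST(P) = { 'c', ε }
  FIRST(S) = { 'c' }

C → P S: PREDICT = { 'c' }
C → f Y P: PREDICT = { 'f' }

M[C, $] is empty (no production applies)

Answer: Empty (error entry)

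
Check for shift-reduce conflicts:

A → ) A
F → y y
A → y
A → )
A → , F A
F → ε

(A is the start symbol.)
Augment with A' → A and build the canonical LR(0) collection (I0 = CLOSURE({[A' → . A]}), then GOTO on every symbol after a dot until no new states appear). It has 10 states:
  I0: { [A → . ) A], [A → . )], [A → . , F A], [A → . y], [A' → . A] }  — shift
  I1: { [A → ) . A], [A → ) .], [A → . ) A], [A → . )], [A → . , F A], [A → . y] }  — shift, reduce
  I2: { [A → , . F A], [F → . y y], [F → .] }  — shift, reduce
  I3: { [A' → A .] }  — accept
  I4: { [A → y .] }  — reduce
  I5: { [A → , F . A], [A → . ) A], [A → . )], [A → . , F A], [A → . y] }  — shift
  I6: { [F → y . y] }  — shift
  I7: { [F → y y .] }  — reduce
  I8: { [A → , F A .] }  — reduce
  I9: { [A → ) A .] }  — reduce

I1 contains reduce item [A → ) .] and shift items [A → . )], [A → . ) A], [A → . , F A], [A → . y] — shift-reduce conflict.
I2 contains reduce item [F → .] and shift item [F → . y y] — shift-reduce conflict.

Answer: Yes — I1: [A → ) .] vs [A → . )]; I2: [F → .] vs [F → . y y]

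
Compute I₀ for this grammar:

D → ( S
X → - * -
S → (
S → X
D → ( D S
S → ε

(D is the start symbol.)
First, augment the grammar with D' → D
I₀ = CLOSURE({ [D' → . D] }):
  [D' → . D] has the dot before D: add [D → . ( S], [D → . ( D S]
No further items can be added.

I₀ = { [D → . ( D S], [D → . ( S], [D' → . D] }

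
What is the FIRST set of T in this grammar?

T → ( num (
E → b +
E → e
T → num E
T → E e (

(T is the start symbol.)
{ '(', 'b', 'e', 'num' }

To compute FIRST(T), examine every production with T on the left-hand side, reading each right-hand side left to right until a non-nullable symbol is reached.

FIRST sets of the other non-terminals involved (by the same procedure, iterated to a fixed point):
  FIRST(E) = { 'b', 'e' }

From T → ( num (:
  - '(' is a terminal: add '(' and stop
From T → num E:
  - num is a terminal: add 'num' and stop
From T → E e (:
  - E is a non-terminal: add FIRST(E) \ {ε} = { 'b', 'e' }
    E is not nullable, so stop

Collecting: FIRST(T) = { '(', 'b', 'e', 'num' }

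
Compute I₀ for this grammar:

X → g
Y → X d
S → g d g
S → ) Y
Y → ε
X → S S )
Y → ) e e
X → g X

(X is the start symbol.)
First, augment the grammar with X' → X
I₀ = CLOSURE({ [X' → . X] }):
  [X' → . X] has the dot before X: add [X → . g], [X → . S S )], [X → . g X]
  [X → . S S )] has the dot before S: add [S → . g d g], [S → . ) Y]
No further items can be added.

I₀ = { [S → . ) Y], [S → . g d g], [X → . S S )], [X → . g X], [X → . g], [X' → . X] }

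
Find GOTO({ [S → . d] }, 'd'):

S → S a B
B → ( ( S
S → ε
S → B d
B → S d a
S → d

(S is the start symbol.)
{ [S → d .] }

GOTO(I, 'd') = CLOSURE({ [A → αX.β] : [A → α.Xβ] ∈ I, X = 'd' })

Items with dot before 'd', with the dot advanced:
  [S → . d] → [S → d .]
Closure adds nothing (no advanced item has the dot before a non-terminal).

GOTO = { [S → d .] }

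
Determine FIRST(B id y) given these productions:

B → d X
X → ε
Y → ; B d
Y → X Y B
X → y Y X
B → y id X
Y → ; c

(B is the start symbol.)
{ 'd', 'y' }

FIRST sets of the non-terminals involved (from the grammar, by fixed-point iteration):
  FIRST(B) = { 'd', 'y' }

To compute FIRST(B id y), process the symbols left to right:
Symbol B is a non-terminal. Add FIRST(B) \ {ε} = { 'd', 'y' }
B is not nullable (ε ∉ FIRST(B)), so stop here.
FIRST(B id y) = { 'd', 'y' }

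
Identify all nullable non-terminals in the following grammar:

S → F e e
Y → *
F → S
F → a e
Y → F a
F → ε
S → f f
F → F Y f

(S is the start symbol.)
{ 'F' }

A non-terminal is nullable if it can derive ε (the empty string): either it has an ε-production, or it has a production whose right-hand side consists entirely of nullable non-terminals.

ε-productions: F → ε
So F is immediately nullable.
No further non-terminal can be added: every production for the remaining non-terminals contains a terminal or a non-nullable non-terminal.
Nullable = { 'F' }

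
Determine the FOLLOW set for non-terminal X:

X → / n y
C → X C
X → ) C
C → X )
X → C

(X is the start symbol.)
To compute FOLLOW(X), find every occurrence of X on a right-hand side N → α X β: add FIRST(β) \ {ε}, and if β is empty or nullable also add FOLLOW(N). Iterate to a fixed point.

X is the start symbol, so $ ∈ FOLLOW(X).
In C → X C: X is followed by C, add FIRST(C) \ {ε} = { ')', '/' }
In C → X ): X is followed by ')', add FIRST(')') \ {ε} = { ')' }

Taking the union: FOLLOW(X) = { $, ')', '/' }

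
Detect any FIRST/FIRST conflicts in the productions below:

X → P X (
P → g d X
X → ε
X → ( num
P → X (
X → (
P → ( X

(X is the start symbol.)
Yes. X → P X '(' / X → '(' num on { '(' }; X → P X '(' / X → '(' on { '(' }; X → '(' num / X → '(' on { '(' }; P → g d X / P → X '(' on { 'g' }; P → X '(' / P → '(' X on { '(' }

A FIRST/FIRST conflict occurs when two productions N → α and N → β for the same non-terminal have FIRST(α) ∩ FIRST(β) ≠ ∅ (with ε ∈ FIRST of a nullable right-hand side, so two nullable alternatives also conflict).

FIRST sets of the non-terminals at (or reachable through a nullable prefix from) the front of some alternative:
  FIRST(P) = { '(', 'g' }
  FIRST(X) = { '(', 'g', ε }

Productions for X:
  X → P X (: FIRST = { '(', 'g' }
  X → ε: FIRST = { ε }
  X → ( num: FIRST = { '(' }
  X → (: FIRST = { '(' }
Productions for P:
  P → g d X: FIRST = { 'g' }
  P → X (: FIRST = { '(', 'g' }
  P → ( X: FIRST = { '(' }

Conflict for X: X → P X ( and X → ( num
  Overlap: { '(' }
Conflict for X: X → P X ( and X → (
  Overlap: { '(' }
Conflict for X: X → ( num and X → (
  Overlap: { '(' }
Conflict for P: P → g d X and P → X (
  Overlap: { 'g' }
Conflict for P: P → X ( and P → ( X
  Overlap: { '(' }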